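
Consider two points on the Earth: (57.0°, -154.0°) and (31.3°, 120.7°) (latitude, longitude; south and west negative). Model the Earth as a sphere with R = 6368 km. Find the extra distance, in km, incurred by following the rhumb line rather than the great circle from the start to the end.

Great circle: cos σ = sin φ₁ sin φ₂ + cos φ₁ cos φ₂ cos Δλ,  σ = 1.0772 rad → d_gc = 6859.3 km
Rhumb line: Δψ = -0.6410, q = Δφ/Δψ = 0.6998, d_rh = R√(Δφ²+q²Δλ²) = 7222.9 km
Excess = 7222.9 − 6859.3 = 363.6 ≈ 364 km

364 km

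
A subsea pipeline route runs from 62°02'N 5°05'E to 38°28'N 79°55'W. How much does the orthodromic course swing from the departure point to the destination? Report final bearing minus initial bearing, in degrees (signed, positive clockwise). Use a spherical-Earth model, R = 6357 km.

-71.5°

At departure: θ₁ = atan2(sin Δλ cos φ₂, cos φ₁ sin φ₂ − sin φ₁ cos φ₂ cos Δλ) = 286.53°
At arrival: θ₂ = atan2(sin Δλ cos φ₁, −cos φ₂ sin φ₁ + sin φ₂ cos φ₁ cos Δλ) = 215.04°
Δθ = θ₂ − θ₁ = -71.5°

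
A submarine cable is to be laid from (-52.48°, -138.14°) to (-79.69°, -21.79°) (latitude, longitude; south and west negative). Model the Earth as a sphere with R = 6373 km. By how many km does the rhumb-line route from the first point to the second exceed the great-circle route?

759 km

Great circle: cos σ = sin φ₁ sin φ₂ + cos φ₁ cos φ₂ cos Δλ,  σ = 0.7496 rad → d_gc = 4777.3 km
Rhumb line: Δψ = -1.3257, q = Δφ/Δψ = 0.3582, d_rh = R√(Δφ²+q²Δλ²) = 5536.5 km
Excess = 5536.5 − 4777.3 = 759.2 ≈ 759 km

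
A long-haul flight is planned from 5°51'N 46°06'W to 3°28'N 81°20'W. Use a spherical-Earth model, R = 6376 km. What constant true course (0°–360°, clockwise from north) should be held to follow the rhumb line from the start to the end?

Δψ = ln[tan(π/4+φ₂/2)/tan(π/4+φ₁/2)] = -0.0417
Δλ = -0.6149 rad (taken the short way round)
course = atan2(Δλ, Δψ) = 266.12°

266.1°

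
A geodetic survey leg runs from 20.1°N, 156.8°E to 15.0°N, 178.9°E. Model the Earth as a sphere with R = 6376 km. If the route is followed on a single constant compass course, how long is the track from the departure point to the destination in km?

2412 km

Δψ = ln[tan(π/4+φ₂/2)/tan(π/4+φ₁/2)] = -0.0934;  Δφ = -0.0890 rad,  Δλ = +0.3857 rad
q = Δφ/Δψ = 0.9531
d = R·√(Δφ² + q²Δλ²) = 6376·0.37824 = 2412 km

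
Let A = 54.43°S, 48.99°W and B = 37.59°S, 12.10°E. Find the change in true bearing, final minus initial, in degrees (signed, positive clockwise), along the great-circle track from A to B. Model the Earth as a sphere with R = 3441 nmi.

-46.5°

At departure: θ₁ = atan2(sin Δλ cos φ₂, cos φ₁ sin φ₂ − sin φ₁ cos φ₂ cos Δλ) = 93.57°
At arrival: θ₂ = atan2(sin Δλ cos φ₁, −cos φ₂ sin φ₁ + sin φ₂ cos φ₁ cos Δλ) = 47.11°
Δθ = θ₂ − θ₁ = -46.5°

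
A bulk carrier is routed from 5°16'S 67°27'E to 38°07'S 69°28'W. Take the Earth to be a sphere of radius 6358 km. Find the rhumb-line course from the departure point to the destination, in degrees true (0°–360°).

Meridional parts: M(φ₁)=-0.0921, M(φ₂)=-0.7206 → ΔM = -0.6285;  Δλ = -2.3896 rad
tan C = Δλ / ΔM = +3.8020 → C = 255.26°

255.3°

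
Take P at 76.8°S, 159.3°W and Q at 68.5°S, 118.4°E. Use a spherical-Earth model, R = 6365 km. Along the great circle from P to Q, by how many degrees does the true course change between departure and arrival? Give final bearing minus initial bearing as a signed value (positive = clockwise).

+79.8°

Initial bearing θ₁ = atan2(sin Δλ cos φ₂, cos φ₁ sin φ₂ − sin φ₁ cos φ₂ cos Δλ) = 245.61°
Final bearing θ₂ = (initial bearing from the destination back to the start) + 180° = 325.43°
Δθ = θ₂ − θ₁ = +79.8°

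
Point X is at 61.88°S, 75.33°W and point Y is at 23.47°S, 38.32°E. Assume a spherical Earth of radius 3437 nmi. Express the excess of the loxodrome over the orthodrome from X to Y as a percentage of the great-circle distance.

Great circle: σ = 1.3920 rad → d_gc = Rσ = 4784.4 nmi
Rhumb: Δφ = +0.6704, Δλ = +1.9836, Δψ = +0.9629, q = Δφ/Δψ = 0.6962 → d_rh = R√(Δφ²+q²Δλ²) = 5275.9 nmi
Excess = (5275.9 − 4784.4) / 4784.4 = 491.5 / 4784.4 = 10.27% ≈ 10.3%

10.3%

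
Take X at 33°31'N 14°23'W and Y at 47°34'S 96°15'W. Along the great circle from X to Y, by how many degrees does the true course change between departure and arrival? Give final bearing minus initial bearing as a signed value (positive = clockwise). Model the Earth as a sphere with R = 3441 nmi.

+15.9°

At departure: θ₁ = atan2(sin Δλ cos φ₂, cos φ₁ sin φ₂ − sin φ₁ cos φ₂ cos Δλ) = 225.00°
At arrival: θ₂ = atan2(sin Δλ cos φ₁, −cos φ₂ sin φ₁ + sin φ₂ cos φ₁ cos Δλ) = 240.89°
Δθ = θ₂ − θ₁ = +15.9°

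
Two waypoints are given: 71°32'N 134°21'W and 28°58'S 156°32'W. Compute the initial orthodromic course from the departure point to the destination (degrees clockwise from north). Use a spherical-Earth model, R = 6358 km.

N = sin Δλ·cos φ₂ = -0.3303;  D = cos φ₁ sin φ₂ − sin φ₁ cos φ₂ cos Δλ = -0.9218
initial course = atan2(N, D) = 199.72°

199.7°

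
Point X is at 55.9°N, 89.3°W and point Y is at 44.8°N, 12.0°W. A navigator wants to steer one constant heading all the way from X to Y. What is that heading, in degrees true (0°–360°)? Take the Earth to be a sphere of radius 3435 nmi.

Δψ = ln[tan(π/4+φ₂/2)/tan(π/4+φ₁/2)] = -0.3055
Δλ = +1.3491 rad (taken the short way round)
course = atan2(Δλ, Δψ) = 102.76°

102.8°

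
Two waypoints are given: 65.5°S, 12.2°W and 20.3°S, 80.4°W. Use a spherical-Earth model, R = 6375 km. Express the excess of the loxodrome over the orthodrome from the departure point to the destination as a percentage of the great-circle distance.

Great circle: σ = 1.0926 rad → d_gc = Rσ = 6965.6 km
Rhumb: Δφ = +0.7889, Δλ = -1.1903, Δψ = +1.1653, q = Δφ/Δψ = 0.6770 → d_rh = R√(Δφ²+q²Δλ²) = 7188.9 km
Excess = (7188.9 − 6965.6) / 6965.6 = 223.3 / 6965.6 = 3.21% ≈ 3.2%

3.2%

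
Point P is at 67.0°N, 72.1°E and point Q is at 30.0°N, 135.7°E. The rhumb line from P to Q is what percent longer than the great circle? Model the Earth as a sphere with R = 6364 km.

Great circle: σ = 0.9138 rad → d_gc = Rσ = 5815.7 km
Rhumb: Δφ = -0.6458, Δλ = +1.1100, Δψ = -1.0430, q = Δφ/Δψ = 0.6191 → d_rh = R√(Δφ²+q²Δλ²) = 6001.6 km
Excess = (6001.6 − 5815.7) / 5815.7 = 185.9 / 5815.7 = 3.20% ≈ 3.2%

3.2%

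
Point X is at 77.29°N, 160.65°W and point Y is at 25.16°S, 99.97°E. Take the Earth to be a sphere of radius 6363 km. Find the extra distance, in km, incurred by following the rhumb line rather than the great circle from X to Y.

Great circle: cos σ = sin φ₁ sin φ₂ + cos φ₁ cos φ₂ cos Δλ,  σ = 2.0344 rad → d_gc = 12945.0 km
Rhumb line: Δψ = -2.6488, q = Δφ/Δψ = 0.6750, d_rh = R√(Δφ²+q²Δλ²) = 13599.9 km
Excess = 13599.9 − 12945.0 = 654.9 ≈ 655 km

655 km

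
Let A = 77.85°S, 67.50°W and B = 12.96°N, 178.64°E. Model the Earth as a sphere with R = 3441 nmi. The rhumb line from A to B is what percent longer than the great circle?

8.4%

Great circle: σ = 1.8778 rad → d_gc = Rσ = 6461.5 nmi
Rhumb: Δφ = +1.5849, Δλ = -1.9872, Δψ = +2.4684, q = Δφ/Δψ = 0.6421 → d_rh = R√(Δφ²+q²Δλ²) = 7001.5 nmi
Excess = (7001.5 − 6461.5) / 6461.5 = 540.0 / 6461.5 = 8.36% ≈ 8.4%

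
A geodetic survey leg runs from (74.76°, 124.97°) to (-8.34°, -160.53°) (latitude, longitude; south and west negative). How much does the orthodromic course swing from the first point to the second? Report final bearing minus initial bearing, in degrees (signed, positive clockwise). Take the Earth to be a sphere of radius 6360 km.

+58.2°

At departure: θ₁ = atan2(sin Δλ cos φ₂, cos φ₁ sin φ₂ − sin φ₁ cos φ₂ cos Δλ) = 107.10°
At arrival: θ₂ = atan2(sin Δλ cos φ₁, −cos φ₂ sin φ₁ + sin φ₂ cos φ₁ cos Δλ) = 165.29°
Δθ = θ₂ − θ₁ = +58.2°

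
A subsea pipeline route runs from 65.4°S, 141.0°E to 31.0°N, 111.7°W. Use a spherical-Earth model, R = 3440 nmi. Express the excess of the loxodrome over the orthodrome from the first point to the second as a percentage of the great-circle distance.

3.4%

Great circle: σ = 2.1827 rad → d_gc = Rσ = 7508.4 nmi
Rhumb: Δφ = +1.6825, Δλ = +1.8727, Δψ = +2.0927, q = Δφ/Δψ = 0.8040 → d_rh = R√(Δφ²+q²Δλ²) = 7767.0 nmi
Excess = (7767.0 − 7508.4) / 7508.4 = 258.6 / 7508.4 = 3.44% ≈ 3.4%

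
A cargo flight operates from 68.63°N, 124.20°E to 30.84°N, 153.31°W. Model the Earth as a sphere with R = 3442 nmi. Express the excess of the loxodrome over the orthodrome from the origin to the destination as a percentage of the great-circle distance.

Great circle: σ = 1.0259 rad → d_gc = Rσ = 3531.3 nmi
Rhumb: Δφ = -0.6596, Δλ = +1.4397, Δψ = -1.1014, q = Δφ/Δψ = 0.5988 → d_rh = R√(Δφ²+q²Δλ²) = 3736.4 nmi
Excess = (3736.4 − 3531.3) / 3531.3 = 205.1 / 3531.3 = 5.81% ≈ 5.8%

5.8%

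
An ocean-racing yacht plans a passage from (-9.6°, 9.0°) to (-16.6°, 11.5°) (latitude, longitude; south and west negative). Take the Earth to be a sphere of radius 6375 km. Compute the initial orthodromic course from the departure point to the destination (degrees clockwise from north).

161.1°

θ = atan2( sin Δλ·cos φ₂ ,  cos φ₁ sin φ₂ − sin φ₁ cos φ₂ cos Δλ )
  = atan2(+0.0418, -0.1220) = 161.09°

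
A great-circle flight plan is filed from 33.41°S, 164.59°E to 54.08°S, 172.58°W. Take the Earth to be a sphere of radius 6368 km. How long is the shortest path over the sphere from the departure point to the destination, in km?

2912 km

Haversine: a = sin²(Δφ/2)+cos φ₁ cos φ₂ sin²(Δλ/2) = 0.05137;  σ = 2·atan2(√a,√(1−a))
σ = 26.199° → d = Rσ = 6368·0.45726 = 2912 km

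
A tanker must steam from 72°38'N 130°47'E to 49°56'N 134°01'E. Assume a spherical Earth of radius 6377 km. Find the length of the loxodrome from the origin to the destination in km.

Δψ = ln[tan(π/4+φ₂/2)/tan(π/4+φ₁/2)] = -0.8702;  Δφ = -0.3962 rad,  Δλ = +0.0564 rad
q = Δφ/Δψ = 0.4553
d = R·√(Δφ² + q²Δλ²) = 6377·0.39702 = 2532 km

2532 km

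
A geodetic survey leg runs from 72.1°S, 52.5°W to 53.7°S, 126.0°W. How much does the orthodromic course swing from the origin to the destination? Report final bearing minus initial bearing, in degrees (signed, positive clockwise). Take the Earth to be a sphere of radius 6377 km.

+67.9°

Initial bearing θ₁ = atan2(sin Δλ cos φ₂, cos φ₁ sin φ₂ − sin φ₁ cos φ₂ cos Δλ) = 261.22°
Final bearing θ₂ = (initial bearing from the destination back to the start) + 180° = 329.13°
Δθ = θ₂ − θ₁ = +67.9°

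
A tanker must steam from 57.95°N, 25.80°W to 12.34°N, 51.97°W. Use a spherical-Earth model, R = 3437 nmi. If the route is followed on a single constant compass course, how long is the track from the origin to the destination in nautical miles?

2993 nmi

Δψ = ln[tan(π/4+φ₂/2)/tan(π/4+φ₁/2)] = -1.0305;  Δφ = -0.7960 rad,  Δλ = -0.4568 rad
q = Δφ/Δψ = 0.7725
d = R·√(Δφ² + q²Δλ²) = 3437·0.87074 = 2993 nmi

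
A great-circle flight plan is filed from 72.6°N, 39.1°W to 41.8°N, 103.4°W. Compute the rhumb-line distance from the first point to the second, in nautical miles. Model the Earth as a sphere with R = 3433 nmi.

2671 nmi

Δψ = ln[tan(π/4+φ₂/2)/tan(π/4+φ₁/2)] = -1.0727;  Δφ = -0.5376 rad,  Δλ = -1.1222 rad
q = Δφ/Δψ = 0.5011
d = R·√(Δφ² + q²Δλ²) = 3433·0.77798 = 2671 nmi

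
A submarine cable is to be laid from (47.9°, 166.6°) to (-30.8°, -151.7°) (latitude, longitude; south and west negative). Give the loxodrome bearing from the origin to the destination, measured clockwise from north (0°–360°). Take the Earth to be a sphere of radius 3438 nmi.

154.4°

Meridional parts: M(φ₁)=+0.9549, M(φ₂)=-0.5655 → ΔM = -1.5204;  Δλ = +0.7278 rad
tan C = Δλ / ΔM = -0.4787 → C = 154.42°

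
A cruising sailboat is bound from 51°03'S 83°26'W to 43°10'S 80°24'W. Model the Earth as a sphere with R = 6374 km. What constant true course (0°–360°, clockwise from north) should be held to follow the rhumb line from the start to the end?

14.6°

Meridional parts: M(φ₁)=-1.0395, M(φ₂)=-0.8368 → ΔM = +0.2027;  Δλ = +0.0529 rad
tan C = Δλ / ΔM = +0.2612 → C = 14.64°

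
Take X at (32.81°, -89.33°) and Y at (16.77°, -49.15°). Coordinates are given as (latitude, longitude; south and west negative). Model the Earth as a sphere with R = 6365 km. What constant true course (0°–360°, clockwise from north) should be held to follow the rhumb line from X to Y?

113.8°

Meridional parts: M(φ₁)=+0.6068, M(φ₂)=+0.2970 → ΔM = -0.3098;  Δλ = +0.7013 rad
tan C = Δλ / ΔM = -2.2635 → C = 113.84°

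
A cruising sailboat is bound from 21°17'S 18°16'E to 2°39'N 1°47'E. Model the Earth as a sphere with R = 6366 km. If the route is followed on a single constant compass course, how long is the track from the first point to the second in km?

Δψ = ln[tan(π/4+φ₂/2)/tan(π/4+φ₁/2)] = +0.4266;  Δφ = +0.4177 rad,  Δλ = -0.2877 rad
q = Δφ/Δψ = 0.9792
d = R·√(Δφ² + q²Δλ²) = 6366·0.50383 = 3207 km

3207 km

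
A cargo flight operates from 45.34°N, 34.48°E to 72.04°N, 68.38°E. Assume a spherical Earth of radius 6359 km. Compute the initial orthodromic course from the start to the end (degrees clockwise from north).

19.5°

θ = atan2( sin Δλ·cos φ₂ ,  cos φ₁ sin φ₂ − sin φ₁ cos φ₂ cos Δλ )
  = atan2(+0.1720, +0.4866) = 19.47°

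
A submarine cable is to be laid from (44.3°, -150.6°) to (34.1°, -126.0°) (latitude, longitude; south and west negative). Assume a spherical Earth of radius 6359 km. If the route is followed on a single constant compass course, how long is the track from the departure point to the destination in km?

Rhumb course C = atan2(Δλ, Δψ) with Δψ = ln[tan(π/4+φ₂/2)/tan(π/4+φ₁/2)] = -0.2304, Δλ = +0.4294 → C = 118.22°
d = R·|Δφ| / |cos C| = 6359·0.17802 / 0.47290 = 2394 km

2394 km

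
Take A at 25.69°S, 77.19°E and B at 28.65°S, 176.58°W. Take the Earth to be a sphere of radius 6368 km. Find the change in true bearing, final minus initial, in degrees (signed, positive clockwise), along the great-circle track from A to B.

At departure: θ₁ = atan2(sin Δλ cos φ₂, cos φ₁ sin φ₂ − sin φ₁ cos φ₂ cos Δλ) = 122.58°
At arrival: θ₂ = atan2(sin Δλ cos φ₁, −cos φ₂ sin φ₁ + sin φ₂ cos φ₁ cos Δλ) = 59.92°
Δθ = θ₂ − θ₁ = -62.7°

-62.7°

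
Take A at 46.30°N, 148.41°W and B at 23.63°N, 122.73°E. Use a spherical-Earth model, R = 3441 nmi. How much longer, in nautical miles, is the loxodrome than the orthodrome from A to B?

178 nmi

Great circle: cos σ = sin φ₁ sin φ₂ + cos φ₁ cos φ₂ cos Δλ,  σ = 1.2636 rad → d_gc = 4348.1 nmi
Rhumb line: Δψ = -0.4892, q = Δφ/Δψ = 0.8088, d_rh = R√(Δφ²+q²Δλ²) = 4525.9 nmi
Excess = 4525.9 − 4348.1 = 177.8 ≈ 178 nmi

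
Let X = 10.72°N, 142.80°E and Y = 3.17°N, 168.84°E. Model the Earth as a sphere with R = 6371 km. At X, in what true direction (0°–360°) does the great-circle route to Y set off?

θ = atan2( sin Δλ·cos φ₂ ,  cos φ₁ sin φ₂ − sin φ₁ cos φ₂ cos Δλ )
  = atan2(+0.4383, -0.1125) = 104.40°

104.4°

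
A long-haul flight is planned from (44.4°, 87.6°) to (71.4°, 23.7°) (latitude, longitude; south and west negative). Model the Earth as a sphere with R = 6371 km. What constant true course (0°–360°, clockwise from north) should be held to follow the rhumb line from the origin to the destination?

310.2°

Meridional parts: M(φ₁)=+0.8666, M(φ₂)=+1.8094 → ΔM = +0.9427;  Δλ = -1.1153 rad
tan C = Δλ / ΔM = -1.1830 → C = 310.21°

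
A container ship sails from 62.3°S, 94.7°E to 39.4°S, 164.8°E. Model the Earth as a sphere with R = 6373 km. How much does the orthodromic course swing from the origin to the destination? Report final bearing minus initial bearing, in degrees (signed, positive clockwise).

-58.1°

At departure: θ₁ = atan2(sin Δλ cos φ₂, cos φ₁ sin φ₂ − sin φ₁ cos φ₂ cos Δλ) = 94.89°
At arrival: θ₂ = atan2(sin Δλ cos φ₁, −cos φ₂ sin φ₁ + sin φ₂ cos φ₁ cos Δλ) = 36.82°
Δθ = θ₂ − θ₁ = -58.1°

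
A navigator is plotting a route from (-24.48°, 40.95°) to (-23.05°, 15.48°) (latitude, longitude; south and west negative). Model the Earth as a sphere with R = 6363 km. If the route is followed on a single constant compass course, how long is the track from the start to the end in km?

2594 km

Rhumb course C = atan2(Δλ, Δψ) with Δψ = ln[tan(π/4+φ₂/2)/tan(π/4+φ₁/2)] = +0.0273, Δλ = -0.4445 → C = 273.51°
d = R·|Δφ| / |cos C| = 6363·0.02496 / 0.06123 = 2594 km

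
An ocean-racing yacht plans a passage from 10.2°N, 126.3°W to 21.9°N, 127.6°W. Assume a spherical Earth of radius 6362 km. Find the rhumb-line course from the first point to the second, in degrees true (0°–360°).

Δψ = ln[tan(π/4+φ₂/2)/tan(π/4+φ₁/2)] = +0.2129
Δλ = -0.0227 rad (taken the short way round)
course = atan2(Δλ, Δψ) = 353.92°

353.9°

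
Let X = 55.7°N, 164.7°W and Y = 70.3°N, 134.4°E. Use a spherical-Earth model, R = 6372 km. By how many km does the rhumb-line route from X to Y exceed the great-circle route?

Great circle: cos σ = sin φ₁ sin φ₂ + cos φ₁ cos φ₂ cos Δλ,  σ = 0.5153 rad → d_gc = 3283.7 km
Rhumb line: Δψ = +0.5751, q = Δφ/Δψ = 0.4431, d_rh = R√(Δφ²+q²Δλ²) = 3412.0 km
Excess = 3412.0 − 3283.7 = 128.3 ≈ 128 km

128 km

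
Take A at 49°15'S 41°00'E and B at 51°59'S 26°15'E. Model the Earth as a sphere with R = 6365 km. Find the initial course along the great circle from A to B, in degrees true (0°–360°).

θ = atan2( sin Δλ·cos φ₂ ,  cos φ₁ sin φ₂ − sin φ₁ cos φ₂ cos Δλ )
  = atan2(-0.1568, -0.0631) = 248.09°

248.1°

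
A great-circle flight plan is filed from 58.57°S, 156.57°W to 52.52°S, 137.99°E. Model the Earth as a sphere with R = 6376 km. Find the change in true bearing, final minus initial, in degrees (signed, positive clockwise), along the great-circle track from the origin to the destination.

Initial bearing θ₁ = atan2(sin Δλ cos φ₂, cos φ₁ sin φ₂ − sin φ₁ cos φ₂ cos Δλ) = 250.31°
Final bearing θ₂ = (initial bearing from the destination back to the start) + 180° = 306.21°
Δθ = θ₂ − θ₁ = +55.9°

+55.9°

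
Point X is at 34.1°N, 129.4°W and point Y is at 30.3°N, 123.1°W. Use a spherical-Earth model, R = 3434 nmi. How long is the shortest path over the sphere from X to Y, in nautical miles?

Haversine: a = sin²(Δφ/2)+cos φ₁ cos φ₂ sin²(Δλ/2) = 0.00326;  σ = 2·atan2(√a,√(1−a))
σ = 6.544° → d = Rσ = 3434·0.11422 = 392 nmi

392 nmi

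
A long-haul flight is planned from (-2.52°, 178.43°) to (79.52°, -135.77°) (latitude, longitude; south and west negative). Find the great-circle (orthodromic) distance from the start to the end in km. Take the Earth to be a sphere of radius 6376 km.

cos σ = sin φ₁ sin φ₂ + cos φ₁ cos φ₂ cos Δλ
      = sin(-2.52°)sin(79.52°) + cos(-2.52°)cos(79.52°)cos(45.80°) = 0.0835
σ = 85.213° → d = Rσ = 6376·1.48725 = 9483 km

9483 km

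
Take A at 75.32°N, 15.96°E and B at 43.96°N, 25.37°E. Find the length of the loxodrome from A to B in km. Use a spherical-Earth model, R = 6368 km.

3518 km

Δψ = ln[tan(π/4+φ₂/2)/tan(π/4+φ₁/2)] = -1.1935;  Δφ = -0.5473 rad,  Δλ = +0.1642 rad
q = Δφ/Δψ = 0.4586
d = R·√(Δφ² + q²Δλ²) = 6368·0.55249 = 3518 km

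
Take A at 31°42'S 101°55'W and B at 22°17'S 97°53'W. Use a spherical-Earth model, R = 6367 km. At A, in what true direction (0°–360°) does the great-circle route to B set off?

21.8°

θ = atan2( sin Δλ·cos φ₂ ,  cos φ₁ sin φ₂ − sin φ₁ cos φ₂ cos Δλ )
  = atan2(+0.0651, +0.1624) = 21.84°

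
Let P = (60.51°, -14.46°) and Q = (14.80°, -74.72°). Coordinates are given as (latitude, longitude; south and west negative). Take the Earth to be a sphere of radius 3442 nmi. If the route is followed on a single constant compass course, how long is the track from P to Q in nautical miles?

Rhumb course C = atan2(Δλ, Δψ) with Δψ = ln[tan(π/4+φ₂/2)/tan(π/4+φ₁/2)] = -1.0737, Δλ = -1.0517 → C = 224.41°
d = R·|Δφ| / |cos C| = 3442·0.79779 / 0.71437 = 3844 nmi

3844 nmi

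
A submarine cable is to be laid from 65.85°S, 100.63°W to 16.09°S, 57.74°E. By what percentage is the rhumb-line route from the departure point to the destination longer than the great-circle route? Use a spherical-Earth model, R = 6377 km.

Great circle: σ = 1.6836 rad → d_gc = Rσ = 10736.1 km
Rhumb: Δφ = +0.8685, Δλ = +2.7641, Δψ = +1.2575, q = Δφ/Δψ = 0.6906 → d_rh = R√(Δφ²+q²Δλ²) = 13373.8 km
Excess = (13373.8 − 10736.1) / 10736.1 = 2637.7 / 10736.1 = 24.57% ≈ 24.6%

24.6%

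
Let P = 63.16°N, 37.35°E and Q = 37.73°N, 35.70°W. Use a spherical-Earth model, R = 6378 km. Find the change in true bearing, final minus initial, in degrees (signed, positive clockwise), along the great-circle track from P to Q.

-60.7°

Initial bearing θ₁ = atan2(sin Δλ cos φ₂, cos φ₁ sin φ₂ − sin φ₁ cos φ₂ cos Δλ) = 275.33°
Final bearing θ₂ = (initial bearing from the destination back to the start) + 180° = 214.64°
Δθ = θ₂ − θ₁ = -60.7°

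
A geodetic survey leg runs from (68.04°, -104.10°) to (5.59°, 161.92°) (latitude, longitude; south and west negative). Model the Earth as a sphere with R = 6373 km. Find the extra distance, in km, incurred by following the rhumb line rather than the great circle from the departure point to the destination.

Great circle: cos σ = sin φ₁ sin φ₂ + cos φ₁ cos φ₂ cos Δλ,  σ = 1.5062 rad → d_gc = 9599.3 km
Rhumb line: Δψ = -1.5421, q = Δφ/Δψ = 0.7068, d_rh = R√(Δφ²+q²Δλ²) = 10141.1 km
Excess = 10141.1 − 9599.3 = 541.8 ≈ 542 km

542 km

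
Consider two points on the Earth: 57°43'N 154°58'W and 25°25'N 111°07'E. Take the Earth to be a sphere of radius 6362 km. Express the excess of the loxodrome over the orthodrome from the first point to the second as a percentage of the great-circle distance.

Great circle: σ = 1.2346 rad → d_gc = Rσ = 7854.5 km
Rhumb: Δφ = -0.5637, Δλ = -1.6392, Δψ = -0.7810, q = Δφ/Δψ = 0.7219 → d_rh = R√(Δφ²+q²Δλ²) = 8338.5 km
Excess = (8338.5 − 7854.5) / 7854.5 = 484.0 / 7854.5 = 6.16% ≈ 6.2%

6.2%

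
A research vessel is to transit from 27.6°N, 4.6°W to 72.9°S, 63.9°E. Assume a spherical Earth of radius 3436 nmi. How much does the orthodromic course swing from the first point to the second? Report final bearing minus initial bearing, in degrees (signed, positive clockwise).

At departure: θ₁ = atan2(sin Δλ cos φ₂, cos φ₁ sin φ₂ − sin φ₁ cos φ₂ cos Δλ) = 163.04°
At arrival: θ₂ = atan2(sin Δλ cos φ₁, −cos φ₂ sin φ₁ + sin φ₂ cos φ₁ cos Δλ) = 118.45°
Δθ = θ₂ − θ₁ = -44.6°

-44.6°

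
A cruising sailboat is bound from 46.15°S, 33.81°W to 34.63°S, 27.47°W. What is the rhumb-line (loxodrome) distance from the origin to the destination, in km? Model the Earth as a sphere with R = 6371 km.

1388 km

Rhumb course C = atan2(Δλ, Δψ) with Δψ = ln[tan(π/4+φ₂/2)/tan(π/4+φ₁/2)] = +0.2651, Δλ = +0.1107 → C = 22.66°
d = R·|Δφ| / |cos C| = 6371·0.20106 / 0.92282 = 1388 km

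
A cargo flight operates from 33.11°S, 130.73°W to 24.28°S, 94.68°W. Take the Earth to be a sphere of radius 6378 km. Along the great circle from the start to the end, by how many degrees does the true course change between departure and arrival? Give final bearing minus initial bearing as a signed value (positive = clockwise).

At departure: θ₁ = atan2(sin Δλ cos φ₂, cos φ₁ sin φ₂ − sin φ₁ cos φ₂ cos Δλ) = 83.81°
At arrival: θ₂ = atan2(sin Δλ cos φ₁, −cos φ₂ sin φ₁ + sin φ₂ cos φ₁ cos Δλ) = 66.00°
Δθ = θ₂ − θ₁ = -17.8°

-17.8°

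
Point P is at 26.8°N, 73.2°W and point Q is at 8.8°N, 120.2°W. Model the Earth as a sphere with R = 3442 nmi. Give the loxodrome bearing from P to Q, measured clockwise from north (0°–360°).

248.0°

Δψ = ln[tan(π/4+φ₂/2)/tan(π/4+φ₁/2)] = -0.3316
Δλ = -0.8203 rad (taken the short way round)
course = atan2(Δλ, Δψ) = 247.99°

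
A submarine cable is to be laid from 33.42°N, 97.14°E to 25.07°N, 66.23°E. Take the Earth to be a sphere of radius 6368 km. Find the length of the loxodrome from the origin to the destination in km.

Δψ = ln[tan(π/4+φ₂/2)/tan(π/4+φ₁/2)] = -0.1673;  Δφ = -0.1457 rad,  Δλ = -0.5395 rad
q = Δφ/Δψ = 0.8713
d = R·√(Δφ² + q²Δλ²) = 6368·0.49211 = 3134 km

3134 km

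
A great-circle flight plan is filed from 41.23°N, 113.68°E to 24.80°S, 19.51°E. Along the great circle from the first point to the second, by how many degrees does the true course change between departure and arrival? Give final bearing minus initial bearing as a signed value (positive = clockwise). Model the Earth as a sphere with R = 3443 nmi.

Initial bearing θ₁ = atan2(sin Δλ cos φ₂, cos φ₁ sin φ₂ − sin φ₁ cos φ₂ cos Δλ) = 253.28°
Final bearing θ₂ = (initial bearing from the destination back to the start) + 180° = 232.51°
Δθ = θ₂ − θ₁ = -20.8°

-20.8°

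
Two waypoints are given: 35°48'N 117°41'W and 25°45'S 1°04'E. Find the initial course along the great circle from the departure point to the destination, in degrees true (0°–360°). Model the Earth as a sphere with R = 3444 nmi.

97.1°

θ = atan2( sin Δλ·cos φ₂ ,  cos φ₁ sin φ₂ − sin φ₁ cos φ₂ cos Δλ )
  = atan2(+0.7897, -0.0989) = 97.14°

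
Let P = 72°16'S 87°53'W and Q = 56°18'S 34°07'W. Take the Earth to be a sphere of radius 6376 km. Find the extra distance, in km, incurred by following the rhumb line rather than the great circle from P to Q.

Great circle: cos σ = sin φ₁ sin φ₂ + cos φ₁ cos φ₂ cos Δλ,  σ = 0.4684 rad → d_gc = 2986.2 km
Rhumb line: Δψ = +0.6634, q = Δφ/Δψ = 0.4200, d_rh = R√(Δφ²+q²Δλ²) = 3077.8 km
Excess = 3077.8 − 2986.2 = 91.6 ≈ 92 km

92 km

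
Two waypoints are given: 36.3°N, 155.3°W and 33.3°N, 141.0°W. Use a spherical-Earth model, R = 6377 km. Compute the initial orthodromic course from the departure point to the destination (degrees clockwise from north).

N = sin Δλ·cos φ₂ = +0.2064;  D = cos φ₁ sin φ₂ − sin φ₁ cos φ₂ cos Δλ = -0.0370
initial course = atan2(N, D) = 100.16°

100.2°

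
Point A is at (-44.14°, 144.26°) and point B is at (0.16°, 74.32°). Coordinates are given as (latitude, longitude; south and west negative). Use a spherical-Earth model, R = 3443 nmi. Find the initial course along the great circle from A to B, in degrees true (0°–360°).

284.4°

N = sin Δλ·cos φ₂ = -0.9393;  D = cos φ₁ sin φ₂ − sin φ₁ cos φ₂ cos Δλ = +0.2409
initial course = atan2(N, D) = 284.38°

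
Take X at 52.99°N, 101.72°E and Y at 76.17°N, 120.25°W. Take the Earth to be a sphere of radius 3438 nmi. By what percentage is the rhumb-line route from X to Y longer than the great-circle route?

24.2%

Great circle: σ = 0.8387 rad → d_gc = Rσ = 2883.6 nmi
Rhumb: Δφ = +0.4046, Δλ = +2.4091, Δψ = +1.0151, q = Δφ/Δψ = 0.3985 → d_rh = R√(Δφ²+q²Δλ²) = 3582.0 nmi
Excess = (3582.0 − 2883.6) / 2883.6 = 698.4 / 2883.6 = 24.22% ≈ 24.2%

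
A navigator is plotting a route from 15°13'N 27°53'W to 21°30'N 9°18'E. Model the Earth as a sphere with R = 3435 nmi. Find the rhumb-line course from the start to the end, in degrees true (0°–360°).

79.9°

Δψ = ln[tan(π/4+φ₂/2)/tan(π/4+φ₁/2)] = +0.1156
Δλ = +0.6490 rad (taken the short way round)
course = atan2(Δλ, Δψ) = 79.90°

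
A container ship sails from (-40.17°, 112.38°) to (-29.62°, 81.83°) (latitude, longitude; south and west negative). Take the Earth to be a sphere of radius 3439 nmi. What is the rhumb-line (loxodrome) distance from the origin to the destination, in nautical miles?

Δψ = ln[tan(π/4+φ₂/2)/tan(π/4+φ₁/2)] = +0.2251;  Δφ = +0.1841 rad,  Δλ = -0.5332 rad
q = Δφ/Δψ = 0.8179
d = R·√(Δφ² + q²Δλ²) = 3439·0.47339 = 1628 nmi

1628 nmi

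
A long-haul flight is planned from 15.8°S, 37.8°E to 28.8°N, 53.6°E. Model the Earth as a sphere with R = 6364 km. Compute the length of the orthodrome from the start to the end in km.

5236 km

Haversine: a = sin²(Δφ/2)+cos φ₁ cos φ₂ sin²(Δλ/2) = 0.15992;  σ = 2·atan2(√a,√(1−a))
σ = 47.143° → d = Rσ = 6364·0.82280 = 5236 km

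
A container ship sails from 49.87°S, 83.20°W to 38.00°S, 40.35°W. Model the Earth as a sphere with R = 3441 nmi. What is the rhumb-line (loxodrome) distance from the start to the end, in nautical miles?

1977 nmi

Δψ = ln[tan(π/4+φ₂/2)/tan(π/4+φ₁/2)] = +0.2892;  Δφ = +0.2072 rad,  Δλ = +0.7479 rad
q = Δφ/Δψ = 0.7164
d = R·√(Δφ² + q²Δλ²) = 3441·0.57446 = 1977 nmi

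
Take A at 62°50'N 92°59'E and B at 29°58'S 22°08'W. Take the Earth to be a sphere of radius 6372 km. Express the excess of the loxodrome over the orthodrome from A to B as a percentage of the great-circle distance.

Great circle: σ = 2.2297 rad → d_gc = Rσ = 14207.9 km
Rhumb: Δφ = -1.6197, Δλ = -2.0092, Δψ = -1.9690, q = Δφ/Δψ = 0.8226 → d_rh = R√(Δφ²+q²Δλ²) = 14744.9 km
Excess = (14744.9 − 14207.9) / 14207.9 = 537.0 / 14207.9 = 3.78% ≈ 3.8%

3.8%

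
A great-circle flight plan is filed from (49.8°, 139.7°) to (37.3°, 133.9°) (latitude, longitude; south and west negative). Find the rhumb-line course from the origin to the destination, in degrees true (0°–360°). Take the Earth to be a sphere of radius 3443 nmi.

198.5°

Δψ = ln[tan(π/4+φ₂/2)/tan(π/4+φ₁/2)] = -0.3027
Δλ = -0.1012 rad (taken the short way round)
course = atan2(Δλ, Δψ) = 198.49°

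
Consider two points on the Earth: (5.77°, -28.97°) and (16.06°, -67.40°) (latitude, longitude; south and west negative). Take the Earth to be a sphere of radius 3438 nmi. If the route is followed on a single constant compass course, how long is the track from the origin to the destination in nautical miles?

Rhumb course C = atan2(Δλ, Δψ) with Δψ = ln[tan(π/4+φ₂/2)/tan(π/4+φ₁/2)] = +0.1832, Δλ = -0.6707 → C = 285.27°
d = R·|Δφ| / |cos C| = 3438·0.17959 / 0.26344 = 2344 nmi

2344 nmi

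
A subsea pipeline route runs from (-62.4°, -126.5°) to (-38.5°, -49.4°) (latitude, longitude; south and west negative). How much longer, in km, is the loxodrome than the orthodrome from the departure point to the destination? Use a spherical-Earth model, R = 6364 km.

Great circle: cos σ = sin φ₁ sin φ₂ + cos φ₁ cos φ₂ cos Δλ,  σ = 0.8859 rad → d_gc = 5637.6 km
Rhumb line: Δψ = +0.6749, q = Δφ/Δψ = 0.6181, d_rh = R√(Δφ²+q²Δλ²) = 5921.7 km
Excess = 5921.7 − 5637.6 = 284.1 ≈ 284 km

284 km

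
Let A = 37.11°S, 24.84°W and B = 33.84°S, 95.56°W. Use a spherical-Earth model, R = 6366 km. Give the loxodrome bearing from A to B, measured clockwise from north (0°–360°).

Δψ = ln[tan(π/4+φ₂/2)/tan(π/4+φ₁/2)] = +0.0701
Δλ = -1.2343 rad (taken the short way round)
course = atan2(Δλ, Δψ) = 273.25°

273.3°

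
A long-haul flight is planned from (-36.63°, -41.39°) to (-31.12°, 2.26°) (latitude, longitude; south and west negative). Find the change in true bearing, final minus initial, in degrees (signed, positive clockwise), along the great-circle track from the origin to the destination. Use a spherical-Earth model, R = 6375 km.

-25.2°

At departure: θ₁ = atan2(sin Δλ cos φ₂, cos φ₁ sin φ₂ − sin φ₁ cos φ₂ cos Δλ) = 94.37°
At arrival: θ₂ = atan2(sin Δλ cos φ₁, −cos φ₂ sin φ₁ + sin φ₂ cos φ₁ cos Δλ) = 69.18°
Δθ = θ₂ − θ₁ = -25.2°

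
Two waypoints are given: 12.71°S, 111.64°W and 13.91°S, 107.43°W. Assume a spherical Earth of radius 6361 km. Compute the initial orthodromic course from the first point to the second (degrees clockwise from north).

θ = atan2( sin Δλ·cos φ₂ ,  cos φ₁ sin φ₂ − sin φ₁ cos φ₂ cos Δλ )
  = atan2(+0.0713, -0.0215) = 106.80°

106.8°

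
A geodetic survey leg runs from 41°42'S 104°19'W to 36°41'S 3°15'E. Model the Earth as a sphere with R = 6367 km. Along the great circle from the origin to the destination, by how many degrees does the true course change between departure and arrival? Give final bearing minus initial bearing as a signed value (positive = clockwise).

-81.6°

At departure: θ₁ = atan2(sin Δλ cos φ₂, cos φ₁ sin φ₂ − sin φ₁ cos φ₂ cos Δλ) = 128.45°
At arrival: θ₂ = atan2(sin Δλ cos φ₁, −cos φ₂ sin φ₁ + sin φ₂ cos φ₁ cos Δλ) = 46.81°
Δθ = θ₂ − θ₁ = -81.6°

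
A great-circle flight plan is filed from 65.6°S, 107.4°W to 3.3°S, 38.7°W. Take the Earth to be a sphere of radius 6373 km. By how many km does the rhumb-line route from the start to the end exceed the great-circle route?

220 km

Great circle: cos σ = sin φ₁ sin φ₂ + cos φ₁ cos φ₂ cos Δλ,  σ = 1.3672 rad → d_gc = 8712.9 km
Rhumb line: Δψ = +1.4739, q = Δφ/Δψ = 0.7377, d_rh = R√(Δφ²+q²Δλ²) = 8933.1 km
Excess = 8933.1 − 8712.9 = 220.2 ≈ 220 km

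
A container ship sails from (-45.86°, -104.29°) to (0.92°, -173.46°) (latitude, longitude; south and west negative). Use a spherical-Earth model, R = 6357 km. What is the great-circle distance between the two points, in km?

8470 km

Haversine: a = sin²(Δφ/2)+cos φ₁ cos φ₂ sin²(Δλ/2) = 0.38196;  σ = 2·atan2(√a,√(1−a))
σ = 76.344° → d = Rσ = 6357·1.33246 = 8470 km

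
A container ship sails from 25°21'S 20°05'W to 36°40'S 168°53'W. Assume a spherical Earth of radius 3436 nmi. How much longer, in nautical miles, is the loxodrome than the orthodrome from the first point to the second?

978 nmi

Great circle: cos σ = sin φ₁ sin φ₂ + cos φ₁ cos φ₂ cos Δλ,  σ = 1.9438 rad → d_gc = 6678.7 nmi
Rhumb line: Δψ = -0.2311, q = Δφ/Δψ = 0.8547, d_rh = R√(Δφ²+q²Δλ²) = 7656.9 nmi
Excess = 7656.9 − 6678.7 = 978.2 ≈ 978 nmi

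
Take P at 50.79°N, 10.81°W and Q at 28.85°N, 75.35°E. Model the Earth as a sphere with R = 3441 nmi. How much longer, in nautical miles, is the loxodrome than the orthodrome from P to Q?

183 nmi

Great circle: cos σ = sin φ₁ sin φ₂ + cos φ₁ cos φ₂ cos Δλ,  σ = 1.1473 rad → d_gc = 3947.85 nmi
Rhumb line: Δψ = -0.5061, q = Δφ/Δψ = 0.7567, d_rh = R√(Δφ²+q²Δλ²) = 4131.26 nmi
Excess = 4131.26 − 3947.85 = 183.41 ≈ 183 nmi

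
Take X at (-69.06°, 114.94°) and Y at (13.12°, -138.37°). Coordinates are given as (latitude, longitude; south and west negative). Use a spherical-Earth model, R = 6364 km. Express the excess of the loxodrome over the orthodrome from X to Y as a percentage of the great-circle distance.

Great circle: σ = 1.8881 rad → d_gc = Rσ = 12015.6 km
Rhumb: Δφ = +1.4343, Δλ = +1.8621, Δψ = +1.9195, q = Δφ/Δψ = 0.7472 → d_rh = R√(Δφ²+q²Δλ²) = 12717.3 km
Excess = (12717.3 − 12015.6) / 12015.6 = 701.7 / 12015.6 = 5.84% ≈ 5.8%

5.8%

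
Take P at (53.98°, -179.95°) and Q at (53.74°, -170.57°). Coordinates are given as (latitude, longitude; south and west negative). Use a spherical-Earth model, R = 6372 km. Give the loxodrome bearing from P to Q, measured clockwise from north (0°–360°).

Δψ = ln[tan(π/4+φ₂/2)/tan(π/4+φ₁/2)] = -0.0071
Δλ = +0.1637 rad (taken the short way round)
course = atan2(Δλ, Δψ) = 92.48°

92.5°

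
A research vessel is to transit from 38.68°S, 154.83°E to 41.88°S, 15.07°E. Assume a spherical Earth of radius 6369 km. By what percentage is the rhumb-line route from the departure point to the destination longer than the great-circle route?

Great circle: σ = 1.5973 rad → d_gc = Rσ = 10173.0 km
Rhumb: Δφ = -0.0559, Δλ = -2.4393, Δψ = -0.0732, q = Δφ/Δψ = 0.7627 → d_rh = R√(Δφ²+q²Δλ²) = 11853.7 km
Excess = (11853.7 − 10173.0) / 10173.0 = 1680.7 / 10173.0 = 16.52% ≈ 16.5%

16.5%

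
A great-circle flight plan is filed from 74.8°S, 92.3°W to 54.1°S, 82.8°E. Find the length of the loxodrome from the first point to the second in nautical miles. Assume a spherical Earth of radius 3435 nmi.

4452 nmi

Δψ = ln[tan(π/4+φ₂/2)/tan(π/4+φ₁/2)] = +0.8870;  Δφ = +0.3613 rad,  Δλ = +3.0561 rad
q = Δφ/Δψ = 0.4073
d = R·√(Δφ² + q²Δλ²) = 3435·1.29608 = 4452 nmi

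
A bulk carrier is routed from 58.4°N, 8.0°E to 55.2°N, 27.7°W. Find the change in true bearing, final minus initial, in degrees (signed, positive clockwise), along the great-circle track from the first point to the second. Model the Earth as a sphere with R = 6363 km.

Initial bearing θ₁ = atan2(sin Δλ cos φ₂, cos φ₁ sin φ₂ − sin φ₁ cos φ₂ cos Δλ) = 276.09°
Final bearing θ₂ = (initial bearing from the destination back to the start) + 180° = 245.92°
Δθ = θ₂ − θ₁ = -30.2°

-30.2°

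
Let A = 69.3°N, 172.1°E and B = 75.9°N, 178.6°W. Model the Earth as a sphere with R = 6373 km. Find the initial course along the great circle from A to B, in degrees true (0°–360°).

18.5°

N = sin Δλ·cos φ₂ = +0.0394;  D = cos φ₁ sin φ₂ − sin φ₁ cos φ₂ cos Δλ = +0.1179
initial course = atan2(N, D) = 18.46°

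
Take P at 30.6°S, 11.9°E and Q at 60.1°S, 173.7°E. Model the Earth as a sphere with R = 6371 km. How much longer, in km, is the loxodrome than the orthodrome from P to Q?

Great circle: cos σ = sin φ₁ sin φ₂ + cos φ₁ cos φ₂ cos Δλ,  σ = 1.5371 rad → d_gc = 9792.91 km
Rhumb line: Δψ = -0.7590, q = Δφ/Δψ = 0.6783, d_rh = R√(Δφ²+q²Δλ²) = 12637.38 km
Excess = 12637.38 − 9792.91 = 2844.47 ≈ 2844 km

2844 km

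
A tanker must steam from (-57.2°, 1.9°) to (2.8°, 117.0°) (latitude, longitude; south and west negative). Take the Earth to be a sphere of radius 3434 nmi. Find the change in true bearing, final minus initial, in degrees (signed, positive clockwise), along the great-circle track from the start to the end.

-79.4°

At departure: θ₁ = atan2(sin Δλ cos φ₂, cos φ₁ sin φ₂ − sin φ₁ cos φ₂ cos Δλ) = 110.03°
At arrival: θ₂ = atan2(sin Δλ cos φ₁, −cos φ₂ sin φ₁ + sin φ₂ cos φ₁ cos Δλ) = 30.63°
Δθ = θ₂ − θ₁ = -79.4°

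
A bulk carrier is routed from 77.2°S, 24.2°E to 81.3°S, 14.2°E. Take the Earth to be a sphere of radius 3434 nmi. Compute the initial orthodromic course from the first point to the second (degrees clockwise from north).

θ = atan2( sin Δλ·cos φ₂ ,  cos φ₁ sin φ₂ − sin φ₁ cos φ₂ cos Δλ )
  = atan2(-0.0263, -0.0737) = 199.61°

199.6°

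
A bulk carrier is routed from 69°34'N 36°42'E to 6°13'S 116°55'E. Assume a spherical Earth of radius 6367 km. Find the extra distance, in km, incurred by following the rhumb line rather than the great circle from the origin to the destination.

Great circle: cos σ = sin φ₁ sin φ₂ + cos φ₁ cos φ₂ cos Δλ,  σ = 1.6133 rad → d_gc = 10271.9 km
Rhumb line: Δψ = -1.8222, q = Δφ/Δψ = 0.7258, d_rh = R√(Δφ²+q²Δλ²) = 10620.0 km
Excess = 10620.0 − 10271.9 = 348.1 ≈ 348 km

348 km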